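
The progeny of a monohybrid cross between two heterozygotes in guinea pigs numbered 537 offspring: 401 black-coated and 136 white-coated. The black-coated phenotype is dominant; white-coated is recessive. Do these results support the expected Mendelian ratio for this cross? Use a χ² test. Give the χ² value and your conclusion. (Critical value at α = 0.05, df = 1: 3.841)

0.030; consistent

For a monohybrid cross between heterozygotes with complete dominance, the expected phenotypic ratio is 3:1.
Total ratio parts = 4. Expected numbers out of 537:
  black-coated: 537 × 3/4 = 402.75
  white-coated: 537 × 1/4 = 134.25
χ² = Σ (O − E)² / E
  black-coated: (401 − 402.75)² / 402.75 = 0.0076
  white-coated: (136 − 134.25)² / 134.25 = 0.0228
χ² = 0.0076 + 0.0228 = 0.0304 ≈ 0.030
Degrees of freedom = 2 − 1 = 1; critical value at α = 0.05 is 3.841.
Since 0.030 < 3.841, we fail to reject the null hypothesis — the data are consistent with the 3:1 ratio.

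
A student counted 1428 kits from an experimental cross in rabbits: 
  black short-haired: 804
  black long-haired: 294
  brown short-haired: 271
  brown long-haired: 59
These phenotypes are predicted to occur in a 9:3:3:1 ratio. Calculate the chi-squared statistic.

Under the 9:3:3:1 hypothesis (Σ ratio = 16, N = 1428):
  black short-haired: 1428 × 9/16 = 803.25
  black long-haired: 1428 × 3/16 = 267.75
  brown short-haired: 1428 × 3/16 = 267.75
  brown long-haired: 1428 × 1/16 = 89.25
χ² = Σ (O − E)² / E
  black short-haired: (804 − 803.25)² / 803.25 = 0.0007
  black long-haired: (294 − 267.75)² / 267.75 = 2.5735
  brown short-haired: (271 − 267.75)² / 267.75 = 0.0394
  brown long-haired: (59 − 89.25)² / 89.25 = 10.2528
χ² = 0.0007 + 2.5735 + 0.0394 + 10.2528 = 12.8664 ≈ 12.866

12.866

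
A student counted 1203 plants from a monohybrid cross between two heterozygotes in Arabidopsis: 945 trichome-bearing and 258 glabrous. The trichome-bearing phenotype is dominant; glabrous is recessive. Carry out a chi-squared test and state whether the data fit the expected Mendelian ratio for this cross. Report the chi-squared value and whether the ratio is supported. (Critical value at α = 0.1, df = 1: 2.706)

For a monohybrid cross between heterozygotes with complete dominance, the expected phenotypic ratio is 3:1.
Expected counts for N = 1203 under a 3:1 ratio (total parts = 4):
  trichome-bearing: 1203 × 3/4 = 902.25
  glabrous: 1203 × 1/4 = 300.75
χ² = Σ (O − E)² / E
  trichome-bearing: (945 − 902.25)² / 902.25 = 2.0256
  glabrous: (258 − 300.75)² / 300.75 = 6.0767
χ² = 2.0256 + 6.0767 = 8.1023 ≈ 8.102
Degrees of freedom = 2 − 1 = 1; critical value at α = 0.1 is 2.706.
Since 8.102 > 2.706, we reject the null hypothesis — the data do not fit the 3:1 ratio.

8.102; not consistent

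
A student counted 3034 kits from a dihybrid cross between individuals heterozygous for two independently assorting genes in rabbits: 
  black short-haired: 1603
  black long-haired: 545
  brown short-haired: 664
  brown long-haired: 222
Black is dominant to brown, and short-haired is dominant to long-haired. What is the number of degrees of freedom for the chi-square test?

3

A dihybrid F₂ with independent assortment and complete dominance at both loci gives a 9:3:3:1 phenotypic ratio.
A goodness-of-fit test with 4 phenotype classes has df = 4 − 1 = 3.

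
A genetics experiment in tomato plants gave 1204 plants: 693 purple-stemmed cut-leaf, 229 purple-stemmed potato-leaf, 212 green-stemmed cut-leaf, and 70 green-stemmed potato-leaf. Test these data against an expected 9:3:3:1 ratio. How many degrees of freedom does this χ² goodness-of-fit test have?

3

A goodness-of-fit test with 4 phenotype classes has df = 4 − 1 = 3.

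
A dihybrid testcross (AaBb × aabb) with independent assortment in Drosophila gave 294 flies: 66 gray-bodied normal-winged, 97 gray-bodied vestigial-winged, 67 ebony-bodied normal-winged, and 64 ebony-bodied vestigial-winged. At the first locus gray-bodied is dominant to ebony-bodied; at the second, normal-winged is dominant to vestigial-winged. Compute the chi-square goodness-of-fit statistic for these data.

10.082

A dihybrid testcross with independent assortment gives a 1:1:1:1 ratio.
The 1:1:1:1 ratio has 4 parts, so with N = 294 the expected counts are:
  gray-bodied normal-winged: 294 × 1/4 = 73.5
  gray-bodied vestigial-winged: 294 × 1/4 = 73.5
  ebony-bodied normal-winged: 294 × 1/4 = 73.5
  ebony-bodied vestigial-winged: 294 × 1/4 = 73.5
χ² = Σ (O − E)² / E
  gray-bodied normal-winged: (66 − 73.5)² / 73.5 = 0.7653
  gray-bodied vestigial-winged: (97 − 73.5)² / 73.5 = 7.5136
  ebony-bodied normal-winged: (67 − 73.5)² / 73.5 = 0.5748
  ebony-bodied vestigial-winged: (64 − 73.5)² / 73.5 = 1.2279
χ² = 0.7653 + 7.5136 + 0.5748 + 1.2279 = 10.0816 ≈ 10.082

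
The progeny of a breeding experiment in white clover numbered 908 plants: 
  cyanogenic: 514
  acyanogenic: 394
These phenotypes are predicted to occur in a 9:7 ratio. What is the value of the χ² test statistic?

0.047

Expected counts for N = 908 under a 9:7 ratio (total parts = 16):
  cyanogenic: 908 × 9/16 = 510.75
  acyanogenic: 908 × 7/16 = 397.25
χ² = Σ (O − E)² / E
  cyanogenic: (514 − 510.75)² / 510.75 = 0.0207
  acyanogenic: (394 − 397.25)² / 397.25 = 0.0266
χ² = 0.0207 + 0.0266 = 0.0473 ≈ 0.047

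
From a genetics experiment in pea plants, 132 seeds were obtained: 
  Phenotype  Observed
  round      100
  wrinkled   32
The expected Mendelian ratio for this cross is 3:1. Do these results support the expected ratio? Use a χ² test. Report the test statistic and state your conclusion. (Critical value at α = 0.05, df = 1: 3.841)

Expected counts for N = 132 under a 3:1 ratio (total parts = 4):
  round: 132 × 3/4 = 99
  wrinkled: 132 × 1/4 = 33
χ² = Σ (O − E)² / E
  round: (100 − 99)² / 99 = 0.0101
  wrinkled: (32 − 33)² / 33 = 0.0303
χ² = 0.0101 + 0.0303 = 0.0404 ≈ 0.040
Degrees of freedom = 2 − 1 = 1; critical value at α = 0.05 is 3.841.
Since 0.040 < 3.841, we fail to reject the null hypothesis — the data are consistent with the 3:1 ratio.

0.040; consistent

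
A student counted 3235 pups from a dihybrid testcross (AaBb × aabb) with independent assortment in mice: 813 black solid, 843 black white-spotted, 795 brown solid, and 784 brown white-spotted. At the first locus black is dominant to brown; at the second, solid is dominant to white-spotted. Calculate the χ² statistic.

A dihybrid testcross with independent assortment gives a 1:1:1:1 ratio.
The 1:1:1:1 ratio has 4 parts, so with N = 3235 the expected counts are:
  black solid: 3235 × 1/4 = 808.75
  black white-spotted: 3235 × 1/4 = 808.75
  brown solid: 3235 × 1/4 = 808.75
  brown white-spotted: 3235 × 1/4 = 808.75
χ² = Σ (O − E)² / E
  black solid: (813 − 808.75)² / 808.75 = 0.0223
  black white-spotted: (843 − 808.75)² / 808.75 = 1.4505
  brown solid: (795 − 808.75)² / 808.75 = 0.2338
  brown white-spotted: (784 − 808.75)² / 808.75 = 0.7574
χ² = 0.0223 + 1.4505 + 0.2338 + 0.7574 = 2.464

2.464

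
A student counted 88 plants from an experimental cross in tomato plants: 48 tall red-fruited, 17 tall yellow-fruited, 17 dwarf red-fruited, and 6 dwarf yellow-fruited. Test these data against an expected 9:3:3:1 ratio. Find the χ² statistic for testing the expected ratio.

0.121

Under the 9:3:3:1 hypothesis (Σ ratio = 16, N = 88):
  tall red-fruited: 88 × 9/16 = 49.5
  tall yellow-fruited: 88 × 3/16 = 16.5
  dwarf red-fruited: 88 × 3/16 = 16.5
  dwarf yellow-fruited: 88 × 1/16 = 5.5
χ² = Σ (O − E)² / E
  tall red-fruited: (48 − 49.5)² / 49.5 = 0.0455
  tall yellow-fruited: (17 − 16.5)² / 16.5 = 0.0152
  dwarf red-fruited: (17 − 16.5)² / 16.5 = 0.0152
  dwarf yellow-fruited: (6 − 5.5)² / 5.5 = 0.0455
χ² = 0.0455 + 0.0152 + 0.0152 + 0.0455 = 0.1214 ≈ 0.121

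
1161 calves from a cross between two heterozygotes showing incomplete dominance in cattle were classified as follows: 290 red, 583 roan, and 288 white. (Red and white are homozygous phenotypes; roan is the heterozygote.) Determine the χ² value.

0.028

With incomplete dominance, a heterozygote × heterozygote cross gives a 1:2:1 phenotypic ratio.
Expected counts for N = 1161 under a 1:2:1 ratio (total parts = 4):
  red: 1161 × 1/4 = 290.25
  roan: 1161 × 2/4 = 580.5
  white: 1161 × 1/4 = 290.25
χ² = Σ (O − E)² / E
  red: (290 − 290.25)² / 290.25 = 0.0002
  roan: (583 − 580.5)² / 580.5 = 0.0108
  white: (288 − 290.25)² / 290.25 = 0.0174
χ² = 0.0002 + 0.0108 + 0.0174 = 0.0284 ≈ 0.028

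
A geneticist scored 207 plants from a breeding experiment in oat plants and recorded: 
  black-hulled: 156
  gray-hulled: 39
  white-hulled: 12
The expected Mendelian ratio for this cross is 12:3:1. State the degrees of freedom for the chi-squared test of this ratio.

2

A goodness-of-fit test with 3 phenotype classes has df = 3 − 1 = 2.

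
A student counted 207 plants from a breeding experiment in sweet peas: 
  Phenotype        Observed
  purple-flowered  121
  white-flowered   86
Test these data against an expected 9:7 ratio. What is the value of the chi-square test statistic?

0.409

Expected counts for N = 207 under a 9:7 ratio (total parts = 16):
  purple-flowered: 207 × 9/16 = 116.4375
  white-flowered: 207 × 7/16 = 90.5625
χ² = Σ (O − E)² / E
  purple-flowered: (121 − 116.4375)² / 116.4375 = 0.1788
  white-flowered: (86 − 90.5625)² / 90.5625 = 0.2299
χ² = 0.1788 + 0.2299 = 0.4087 ≈ 0.409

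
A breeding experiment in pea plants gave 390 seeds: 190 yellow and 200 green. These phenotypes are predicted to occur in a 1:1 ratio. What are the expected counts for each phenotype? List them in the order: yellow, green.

Expected counts for N = 390 under a 1:1 ratio (total parts = 2):
  yellow: 390 × 1/2 = 195
  green: 390 × 1/2 = 195

195, 195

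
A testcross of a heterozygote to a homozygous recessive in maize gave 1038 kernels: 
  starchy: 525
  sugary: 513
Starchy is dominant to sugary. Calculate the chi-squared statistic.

0.139

A testcross of a heterozygote (Aa × aa) gives a 1:1 phenotypic ratio.
Under the 1:1 hypothesis (Σ ratio = 2, N = 1038):
  starchy: 1038 × 1/2 = 519
  sugary: 1038 × 1/2 = 519
χ² = Σ (O − E)² / E
  starchy: (525 − 519)² / 519 = 0.0694
  sugary: (513 − 519)² / 519 = 0.0694
χ² = 0.0694 + 0.0694 = 0.1388 ≈ 0.139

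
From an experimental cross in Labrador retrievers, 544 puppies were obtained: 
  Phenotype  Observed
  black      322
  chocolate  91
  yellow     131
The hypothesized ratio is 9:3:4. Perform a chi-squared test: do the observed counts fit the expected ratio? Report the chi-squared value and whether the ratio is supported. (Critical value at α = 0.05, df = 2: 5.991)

2.207; consistent

Total ratio parts = 16. Expected numbers out of 544:
  black: 544 × 9/16 = 306
  chocolate: 544 × 3/16 = 102
  yellow: 544 × 4/16 = 136
χ² = Σ (O − E)² / E
  black: (322 − 306)² / 306 = 0.8366
  chocolate: (91 − 102)² / 102 = 1.1863
  yellow: (131 − 136)² / 136 = 0.1838
χ² = 0.8366 + 1.1863 + 0.1838 = 2.2067 ≈ 2.207
Degrees of freedom = 3 − 1 = 2; critical value at α = 0.05 is 5.991.
Since 2.207 < 5.991, we fail to reject the null hypothesis — the data are consistent with the 9:3:4 ratio.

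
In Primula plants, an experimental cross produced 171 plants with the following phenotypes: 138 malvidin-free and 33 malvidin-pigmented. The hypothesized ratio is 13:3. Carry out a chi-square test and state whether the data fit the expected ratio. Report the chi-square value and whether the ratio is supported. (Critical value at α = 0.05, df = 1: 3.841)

0.034; consistent

The 13:3 ratio has 16 parts, so with N = 171 the expected counts are:
  malvidin-free: 171 × 13/16 = 138.9375
  malvidin-pigmented: 171 × 3/16 = 32.0625
χ² = Σ (O − E)² / E
  malvidin-free: (138 − 138.9375)² / 138.9375 = 0.0063
  malvidin-pigmented: (33 − 32.0625)² / 32.0625 = 0.0274
χ² = 0.0063 + 0.0274 = 0.0337 ≈ 0.034
Degrees of freedom = 2 − 1 = 1; critical value at α = 0.05 is 3.841.
Since 0.034 < 3.841, we fail to reject the null hypothesis — the data are consistent with the 13:3 ratio.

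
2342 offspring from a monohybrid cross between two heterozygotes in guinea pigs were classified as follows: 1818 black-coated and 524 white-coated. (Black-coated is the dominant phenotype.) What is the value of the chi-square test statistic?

For a monohybrid cross between heterozygotes with complete dominance, the expected phenotypic ratio is 3:1.
Under the 3:1 hypothesis (Σ ratio = 4, N = 2342):
  black-coated: 2342 × 3/4 = 1756.5
  white-coated: 2342 × 1/4 = 585.5
χ² = Σ (O − E)² / E
  black-coated: (1818 − 1756.5)² / 1756.5 = 2.1533
  white-coated: (524 − 585.5)² / 585.5 = 6.4599
χ² = 2.1533 + 6.4599 = 8.6132 ≈ 8.613

8.613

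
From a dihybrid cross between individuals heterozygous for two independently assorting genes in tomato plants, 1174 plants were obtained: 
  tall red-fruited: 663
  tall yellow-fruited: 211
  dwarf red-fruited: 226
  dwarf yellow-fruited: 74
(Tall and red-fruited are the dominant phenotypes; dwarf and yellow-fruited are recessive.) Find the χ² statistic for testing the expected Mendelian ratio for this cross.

0.551

A dihybrid F₂ with independent assortment and complete dominance at both loci gives a 9:3:3:1 phenotypic ratio.
Under the 9:3:3:1 hypothesis (Σ ratio = 16, N = 1174):
  tall red-fruited: 1174 × 9/16 = 660.375
  tall yellow-fruited: 1174 × 3/16 = 220.125
  dwarf red-fruited: 1174 × 3/16 = 220.125
  dwarf yellow-fruited: 1174 × 1/16 = 73.375
χ² = Σ (O − E)² / E
  tall red-fruited: (663 − 660.375)² / 660.375 = 0.0104
  tall yellow-fruited: (211 − 220.125)² / 220.125 = 0.3783
  dwarf red-fruited: (226 − 220.125)² / 220.125 = 0.1568
  dwarf yellow-fruited: (74 − 73.375)² / 73.375 = 0.0053
χ² = 0.0104 + 0.3783 + 0.1568 + 0.0053 = 0.5508 ≈ 0.551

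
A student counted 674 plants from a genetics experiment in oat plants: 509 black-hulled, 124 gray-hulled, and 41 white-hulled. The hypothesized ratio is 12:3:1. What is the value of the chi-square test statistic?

Under the 12:3:1 hypothesis (Σ ratio = 16, N = 674):
  black-hulled: 674 × 12/16 = 505.5
  gray-hulled: 674 × 3/16 = 126.375
  white-hulled: 674 × 1/16 = 42.125
χ² = Σ (O − E)² / E
  black-hulled: (509 − 505.5)² / 505.5 = 0.0242
  gray-hulled: (124 − 126.375)² / 126.375 = 0.0446
  white-hulled: (41 − 42.125)² / 42.125 = 0.0300
χ² = 0.0242 + 0.0446 + 0.0300 = 0.0988 ≈ 0.099

0.099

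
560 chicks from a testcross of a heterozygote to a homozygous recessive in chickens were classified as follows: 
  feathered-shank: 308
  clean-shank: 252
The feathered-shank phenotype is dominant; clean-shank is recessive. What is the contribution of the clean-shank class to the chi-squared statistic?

A testcross of a heterozygote (Aa × aa) gives a 1:1 phenotypic ratio.
Total ratio parts = 2. Expected numbers out of 560:
  feathered-shank: 560 × 1/2 = 280
  clean-shank: 560 × 1/2 = 280
Contribution of clean-shank: (252 − 280)² / 280 = 2.8000

2.800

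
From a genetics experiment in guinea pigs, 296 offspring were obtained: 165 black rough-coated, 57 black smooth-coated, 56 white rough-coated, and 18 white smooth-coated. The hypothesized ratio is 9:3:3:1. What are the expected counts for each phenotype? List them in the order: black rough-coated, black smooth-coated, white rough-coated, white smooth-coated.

Total ratio parts = 16. Expected numbers out of 296:
  black rough-coated: 296 × 9/16 = 166.5
  black smooth-coated: 296 × 3/16 = 55.5
  white rough-coated: 296 × 3/16 = 55.5
  white smooth-coated: 296 × 1/16 = 18.5

166.5, 55.5, 55.5, 18.5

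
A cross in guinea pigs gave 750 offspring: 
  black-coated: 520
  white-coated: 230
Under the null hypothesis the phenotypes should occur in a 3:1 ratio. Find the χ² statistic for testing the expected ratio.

12.844

Expected counts for N = 750 under a 3:1 ratio (total parts = 4):
  black-coated: 750 × 3/4 = 562.5
  white-coated: 750 × 1/4 = 187.5
χ² = Σ (O − E)² / E
  black-coated: (520 − 562.5)² / 562.5 = 3.2111
  white-coated: (230 − 187.5)² / 187.5 = 9.6333
χ² = 3.2111 + 9.6333 = 12.8444 ≈ 12.844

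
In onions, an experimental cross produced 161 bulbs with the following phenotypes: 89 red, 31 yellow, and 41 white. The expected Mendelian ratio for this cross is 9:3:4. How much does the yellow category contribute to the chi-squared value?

Under the 9:3:4 hypothesis (Σ ratio = 16, N = 161):
  red: 161 × 9/16 = 90.5625
  yellow: 161 × 3/16 = 30.1875
  white: 161 × 4/16 = 40.25
Contribution of yellow: (31 − 30.1875)² / 30.1875 = 0.0219

0.022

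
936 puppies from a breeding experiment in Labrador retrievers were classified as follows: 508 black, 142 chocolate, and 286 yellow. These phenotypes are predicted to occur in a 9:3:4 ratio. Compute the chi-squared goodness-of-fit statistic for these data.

18.600

Expected counts for N = 936 under a 9:3:4 ratio (total parts = 16):
  black: 936 × 9/16 = 526.5
  chocolate: 936 × 3/16 = 175.5
  yellow: 936 × 4/16 = 234
χ² = Σ (O − E)² / E
  black: (508 − 526.5)² / 526.5 = 0.6500
  chocolate: (142 − 175.5)² / 175.5 = 6.3946
  yellow: (286 − 234)² / 234 = 11.5556
χ² = 0.6500 + 6.3946 + 11.5556 = 18.6002 ≈ 18.600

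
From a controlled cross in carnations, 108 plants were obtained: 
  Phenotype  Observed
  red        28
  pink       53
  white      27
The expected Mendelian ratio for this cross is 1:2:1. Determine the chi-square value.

0.056

Total ratio parts = 4. Expected numbers out of 108:
  red: 108 × 1/4 = 27
  pink: 108 × 2/4 = 54
  white: 108 × 1/4 = 27
χ² = Σ (O − E)² / E
  red: (28 − 27)² / 27 = 0.0370
  pink: (53 − 54)² / 54 = 0.0185
  white: (27 − 27)² / 27 = 0.0000
χ² = 0.0370 + 0.0185 + 0.0000 = 0.0555 ≈ 0.056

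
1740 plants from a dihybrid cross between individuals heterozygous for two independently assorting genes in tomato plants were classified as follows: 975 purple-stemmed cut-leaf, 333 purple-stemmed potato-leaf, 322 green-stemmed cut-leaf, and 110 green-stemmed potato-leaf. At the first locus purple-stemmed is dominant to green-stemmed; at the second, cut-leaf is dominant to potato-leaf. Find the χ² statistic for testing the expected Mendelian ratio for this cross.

A dihybrid F₂ with independent assortment and complete dominance at both loci gives a 9:3:3:1 phenotypic ratio.
Expected counts for N = 1740 under a 9:3:3:1 ratio (total parts = 16):
  purple-stemmed cut-leaf: 1740 × 9/16 = 978.75
  purple-stemmed potato-leaf: 1740 × 3/16 = 326.25
  green-stemmed cut-leaf: 1740 × 3/16 = 326.25
  green-stemmed potato-leaf: 1740 × 1/16 = 108.75
χ² = Σ (O − E)² / E
  purple-stemmed cut-leaf: (975 − 978.75)² / 978.75 = 0.0144
  purple-stemmed potato-leaf: (333 − 326.25)² / 326.25 = 0.1397
  green-stemmed cut-leaf: (322 − 326.25)² / 326.25 = 0.0554
  green-stemmed potato-leaf: (110 − 108.75)² / 108.75 = 0.0144
χ² = 0.0144 + 0.1397 + 0.0554 + 0.0144 = 0.2239 ≈ 0.224

0.224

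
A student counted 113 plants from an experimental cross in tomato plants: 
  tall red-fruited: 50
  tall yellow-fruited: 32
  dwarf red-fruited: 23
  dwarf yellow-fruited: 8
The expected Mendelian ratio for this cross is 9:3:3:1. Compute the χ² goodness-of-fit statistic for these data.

8.691

Expected counts for N = 113 under a 9:3:3:1 ratio (total parts = 16):
  tall red-fruited: 113 × 9/16 = 63.5625
  tall yellow-fruited: 113 × 3/16 = 21.1875
  dwarf red-fruited: 113 × 3/16 = 21.1875
  dwarf yellow-fruited: 113 × 1/16 = 7.0625
χ² = Σ (O − E)² / E
  tall red-fruited: (50 − 63.5625)² / 63.5625 = 2.8939
  tall yellow-fruited: (32 − 21.1875)² / 21.1875 = 5.5179
  dwarf red-fruited: (23 − 21.1875)² / 21.1875 = 0.1551
  dwarf yellow-fruited: (8 − 7.0625)² / 7.0625 = 0.1244
χ² = 2.8939 + 5.5179 + 0.1551 + 0.1244 = 8.6913 ≈ 8.691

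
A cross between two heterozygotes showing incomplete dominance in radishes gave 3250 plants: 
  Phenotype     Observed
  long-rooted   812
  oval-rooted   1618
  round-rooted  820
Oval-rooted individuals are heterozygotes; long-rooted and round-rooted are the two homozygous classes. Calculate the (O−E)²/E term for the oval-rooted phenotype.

With incomplete dominance, a heterozygote × heterozygote cross gives a 1:2:1 phenotypic ratio.
Total ratio parts = 4. Expected numbers out of 3250:
  long-rooted: 3250 × 1/4 = 812.5
  oval-rooted: 3250 × 2/4 = 1625
  round-rooted: 3250 × 1/4 = 812.5
Contribution of oval-rooted: (1618 − 1625)² / 1625 = 0.0302

0.030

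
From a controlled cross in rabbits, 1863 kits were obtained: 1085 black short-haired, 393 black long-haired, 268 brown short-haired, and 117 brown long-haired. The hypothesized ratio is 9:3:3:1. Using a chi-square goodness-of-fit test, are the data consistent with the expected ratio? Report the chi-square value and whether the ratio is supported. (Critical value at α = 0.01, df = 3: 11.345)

25.705; not consistent

Total ratio parts = 16. Expected numbers out of 1863:
  black short-haired: 1863 × 9/16 = 1047.9375
  black long-haired: 1863 × 3/16 = 349.3125
  brown short-haired: 1863 × 3/16 = 349.3125
  brown long-haired: 1863 × 1/16 = 116.4375
χ² = Σ (O − E)² / E
  black short-haired: (1085 − 1047.9375)² / 1047.9375 = 1.3108
  black long-haired: (393 − 349.3125)² / 349.3125 = 5.4639
  brown short-haired: (268 − 349.3125)² / 349.3125 = 18.9278
  brown long-haired: (117 − 116.4375)² / 116.4375 = 0.0027
χ² = 1.3108 + 5.4639 + 18.9278 + 0.0027 = 25.7052 ≈ 25.705
Degrees of freedom = 4 − 1 = 3; critical value at α = 0.01 is 11.345.
Since 25.705 > 11.345, we reject the null hypothesis — the data do not fit the 9:3:3:1 ratio.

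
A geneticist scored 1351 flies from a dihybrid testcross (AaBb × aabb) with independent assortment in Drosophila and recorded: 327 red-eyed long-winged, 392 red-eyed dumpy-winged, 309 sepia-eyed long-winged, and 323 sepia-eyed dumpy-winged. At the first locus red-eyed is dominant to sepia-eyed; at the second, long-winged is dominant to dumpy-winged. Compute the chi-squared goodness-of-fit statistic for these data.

12.147

A dihybrid testcross with independent assortment gives a 1:1:1:1 ratio.
Under the 1:1:1:1 hypothesis (Σ ratio = 4, N = 1351):
  red-eyed long-winged: 1351 × 1/4 = 337.75
  red-eyed dumpy-winged: 1351 × 1/4 = 337.75
  sepia-eyed long-winged: 1351 × 1/4 = 337.75
  sepia-eyed dumpy-winged: 1351 × 1/4 = 337.75
χ² = Σ (O − E)² / E
  red-eyed long-winged: (327 − 337.75)² / 337.75 = 0.3422
  red-eyed dumpy-winged: (392 − 337.75)² / 337.75 = 8.7137
  sepia-eyed long-winged: (309 − 337.75)² / 337.75 = 2.4473
  sepia-eyed dumpy-winged: (323 − 337.75)² / 337.75 = 0.6442
χ² = 0.3422 + 8.7137 + 2.4473 + 0.6442 = 12.1474 ≈ 12.147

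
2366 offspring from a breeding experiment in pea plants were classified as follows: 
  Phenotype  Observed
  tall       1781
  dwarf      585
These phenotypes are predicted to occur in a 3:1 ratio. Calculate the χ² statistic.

Total ratio parts = 4. Expected numbers out of 2366:
  tall: 2366 × 3/4 = 1774.5
  dwarf: 2366 × 1/4 = 591.5
χ² = Σ (O − E)² / E
  tall: (1781 − 1774.5)² / 1774.5 = 0.0238
  dwarf: (585 − 591.5)² / 591.5 = 0.0714
χ² = 0.0238 + 0.0714 = 0.0952 ≈ 0.095

0.095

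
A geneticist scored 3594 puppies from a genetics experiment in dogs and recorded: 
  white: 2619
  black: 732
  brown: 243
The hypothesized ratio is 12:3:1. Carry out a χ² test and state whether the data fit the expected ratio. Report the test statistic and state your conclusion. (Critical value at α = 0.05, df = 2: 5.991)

8.688; not consistent

Expected counts for N = 3594 under a 12:3:1 ratio (total parts = 16):
  white: 3594 × 12/16 = 2695.5
  black: 3594 × 3/16 = 673.875
  brown: 3594 × 1/16 = 224.625
χ² = Σ (O − E)² / E
  white: (2619 − 2695.5)² / 2695.5 = 2.1711
  black: (732 − 673.875)² / 673.875 = 5.0136
  brown: (243 − 224.625)² / 224.625 = 1.5031
χ² = 2.1711 + 5.0136 + 1.5031 = 8.6878 ≈ 8.688
Degrees of freedom = 3 − 1 = 2; critical value at α = 0.05 is 5.991.
Since 8.688 > 5.991, we reject the null hypothesis — the data do not fit the 12:3:1 ratio.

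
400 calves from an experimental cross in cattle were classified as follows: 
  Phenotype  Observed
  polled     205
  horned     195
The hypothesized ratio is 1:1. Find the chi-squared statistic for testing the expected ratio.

Total ratio parts = 2. Expected numbers out of 400:
  polled: 400 × 1/2 = 200
  horned: 400 × 1/2 = 200
χ² = Σ (O − E)² / E
  polled: (205 − 200)² / 200 = 0.1250
  horned: (195 − 200)² / 200 = 0.1250
χ² = 0.1250 + 0.1250 = 0.250

0.250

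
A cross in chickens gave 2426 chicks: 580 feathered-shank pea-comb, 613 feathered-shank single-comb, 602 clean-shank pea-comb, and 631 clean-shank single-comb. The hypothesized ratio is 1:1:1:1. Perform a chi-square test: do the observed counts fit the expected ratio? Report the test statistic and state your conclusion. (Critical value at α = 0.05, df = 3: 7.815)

2.251; consistent

Total ratio parts = 4. Expected numbers out of 2426:
  feathered-shank pea-comb: 2426 × 1/4 = 606.5
  feathered-shank single-comb: 2426 × 1/4 = 606.5
  clean-shank pea-comb: 2426 × 1/4 = 606.5
  clean-shank single-comb: 2426 × 1/4 = 606.5
χ² = Σ (O − E)² / E
  feathered-shank pea-comb: (580 − 606.5)² / 606.5 = 1.1579
  feathered-shank single-comb: (613 − 606.5)² / 606.5 = 0.0697
  clean-shank pea-comb: (602 − 606.5)² / 606.5 = 0.0334
  clean-shank single-comb: (631 − 606.5)² / 606.5 = 0.9897
χ² = 1.1579 + 0.0697 + 0.0334 + 0.9897 = 2.2507 ≈ 2.251
Degrees of freedom = 4 − 1 = 3; critical value at α = 0.05 is 7.815.
Since 2.251 < 7.815, we fail to reject the null hypothesis — the data are consistent with the 1:1:1:1 ratio.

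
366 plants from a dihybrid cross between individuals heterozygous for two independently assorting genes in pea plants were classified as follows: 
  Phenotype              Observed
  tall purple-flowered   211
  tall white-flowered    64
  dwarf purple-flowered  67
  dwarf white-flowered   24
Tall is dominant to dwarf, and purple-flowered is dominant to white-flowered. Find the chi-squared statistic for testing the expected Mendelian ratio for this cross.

A dihybrid F₂ with independent assortment and complete dominance at both loci gives a 9:3:3:1 phenotypic ratio.
The 9:3:3:1 ratio has 16 parts, so with N = 366 the expected counts are:
  tall purple-flowered: 366 × 9/16 = 205.875
  tall white-flowered: 366 × 3/16 = 68.625
  dwarf purple-flowered: 366 × 3/16 = 68.625
  dwarf white-flowered: 366 × 1/16 = 22.875
χ² = Σ (O − E)² / E
  tall purple-flowered: (211 − 205.875)² / 205.875 = 0.1276
  tall white-flowered: (64 − 68.625)² / 68.625 = 0.3117
  dwarf purple-flowered: (67 − 68.625)² / 68.625 = 0.0385
  dwarf white-flowered: (24 − 22.875)² / 22.875 = 0.0553
χ² = 0.1276 + 0.3117 + 0.0385 + 0.0553 = 0.5331 ≈ 0.533

0.533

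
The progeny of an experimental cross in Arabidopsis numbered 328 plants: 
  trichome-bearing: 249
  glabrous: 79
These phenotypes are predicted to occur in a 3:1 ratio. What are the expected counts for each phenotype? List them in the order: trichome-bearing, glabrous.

246, 82

Total ratio parts = 4. Expected numbers out of 328:
  trichome-bearing: 328 × 3/4 = 246
  glabrous: 328 × 1/4 = 82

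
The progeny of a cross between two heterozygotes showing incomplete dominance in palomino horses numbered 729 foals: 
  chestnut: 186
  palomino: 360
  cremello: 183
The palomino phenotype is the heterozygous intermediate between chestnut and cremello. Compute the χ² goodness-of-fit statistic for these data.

0.136

With incomplete dominance, a heterozygote × heterozygote cross gives a 1:2:1 phenotypic ratio.
Under the 1:2:1 hypothesis (Σ ratio = 4, N = 729):
  chestnut: 729 × 1/4 = 182.25
  palomino: 729 × 2/4 = 364.5
  cremello: 729 × 1/4 = 182.25
χ² = Σ (O − E)² / E
  chestnut: (186 − 182.25)² / 182.25 = 0.0772
  palomino: (360 − 364.5)² / 364.5 = 0.0556
  cremello: (183 − 182.25)² / 182.25 = 0.0031
χ² = 0.0772 + 0.0556 + 0.0031 = 0.1359 ≈ 0.136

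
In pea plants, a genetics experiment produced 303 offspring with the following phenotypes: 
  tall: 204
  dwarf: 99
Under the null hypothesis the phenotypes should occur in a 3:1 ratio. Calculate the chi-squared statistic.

Expected counts for N = 303 under a 3:1 ratio (total parts = 4):
  tall: 303 × 3/4 = 227.25
  dwarf: 303 × 1/4 = 75.75
χ² = Σ (O − E)² / E
  tall: (204 − 227.25)² / 227.25 = 2.3787
  dwarf: (99 − 75.75)² / 75.75 = 7.1361
χ² = 2.3787 + 7.1361 = 9.5148 ≈ 9.515

9.515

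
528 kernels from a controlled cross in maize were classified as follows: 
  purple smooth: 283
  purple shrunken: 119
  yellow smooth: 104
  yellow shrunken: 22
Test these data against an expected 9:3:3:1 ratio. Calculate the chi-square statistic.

Under the 9:3:3:1 hypothesis (Σ ratio = 16, N = 528):
  purple smooth: 528 × 9/16 = 297
  purple shrunken: 528 × 3/16 = 99
  yellow smooth: 528 × 3/16 = 99
  yellow shrunken: 528 × 1/16 = 33
χ² = Σ (O − E)² / E
  purple smooth: (283 − 297)² / 297 = 0.6599
  purple shrunken: (119 − 99)² / 99 = 4.0404
  yellow smooth: (104 − 99)² / 99 = 0.2525
  yellow shrunken: (22 − 33)² / 33 = 3.6667
χ² = 0.6599 + 4.0404 + 0.2525 + 3.6667 = 8.6195 ≈ 8.620

8.620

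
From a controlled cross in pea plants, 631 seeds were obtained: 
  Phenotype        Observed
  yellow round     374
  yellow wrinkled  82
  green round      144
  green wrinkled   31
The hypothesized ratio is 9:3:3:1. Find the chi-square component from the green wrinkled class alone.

Under the 9:3:3:1 hypothesis (Σ ratio = 16, N = 631):
  yellow round: 631 × 9/16 = 354.9375
  yellow wrinkled: 631 × 3/16 = 118.3125
  green round: 631 × 3/16 = 118.3125
  green wrinkled: 631 × 1/16 = 39.4375
Contribution of green wrinkled: (31 − 39.4375)² / 39.4375 = 1.8052

1.805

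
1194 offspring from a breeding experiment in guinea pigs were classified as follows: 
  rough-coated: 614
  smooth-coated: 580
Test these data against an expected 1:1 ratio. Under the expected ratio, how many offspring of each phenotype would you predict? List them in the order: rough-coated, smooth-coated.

Expected counts for N = 1194 under a 1:1 ratio (total parts = 2):
  rough-coated: 1194 × 1/2 = 597
  smooth-coated: 1194 × 1/2 = 597

597, 597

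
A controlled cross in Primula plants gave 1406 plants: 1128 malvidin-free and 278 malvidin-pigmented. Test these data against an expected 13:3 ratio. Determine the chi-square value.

0.965

The 13:3 ratio has 16 parts, so with N = 1406 the expected counts are:
  malvidin-free: 1406 × 13/16 = 1142.375
  malvidin-pigmented: 1406 × 3/16 = 263.625
χ² = Σ (O − E)² / E
  malvidin-free: (1128 − 1142.375)² / 1142.375 = 0.1809
  malvidin-pigmented: (278 − 263.625)² / 263.625 = 0.7838
χ² = 0.1809 + 0.7838 = 0.9647 ≈ 0.965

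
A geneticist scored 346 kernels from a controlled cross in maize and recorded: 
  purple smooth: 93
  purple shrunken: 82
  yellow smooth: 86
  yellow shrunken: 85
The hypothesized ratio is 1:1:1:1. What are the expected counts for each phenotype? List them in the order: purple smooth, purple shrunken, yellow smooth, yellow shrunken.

86.5, 86.5, 86.5, 86.5

The 1:1:1:1 ratio has 4 parts, so with N = 346 the expected counts are:
  purple smooth: 346 × 1/4 = 86.5
  purple shrunken: 346 × 1/4 = 86.5
  yellow smooth: 346 × 1/4 = 86.5
  yellow shrunken: 346 × 1/4 = 86.5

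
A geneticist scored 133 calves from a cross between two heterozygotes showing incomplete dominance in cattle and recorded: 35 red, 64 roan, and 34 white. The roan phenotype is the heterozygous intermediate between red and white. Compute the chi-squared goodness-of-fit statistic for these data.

0.203

With incomplete dominance, a heterozygote × heterozygote cross gives a 1:2:1 phenotypic ratio.
The 1:2:1 ratio has 4 parts, so with N = 133 the expected counts are:
  red: 133 × 1/4 = 33.25
  roan: 133 × 2/4 = 66.5
  white: 133 × 1/4 = 33.25
χ² = Σ (O − E)² / E
  red: (35 − 33.25)² / 33.25 = 0.0921
  roan: (64 − 66.5)² / 66.5 = 0.0940
  white: (34 − 33.25)² / 33.25 = 0.0169
χ² = 0.0921 + 0.0940 + 0.0169 = 0.203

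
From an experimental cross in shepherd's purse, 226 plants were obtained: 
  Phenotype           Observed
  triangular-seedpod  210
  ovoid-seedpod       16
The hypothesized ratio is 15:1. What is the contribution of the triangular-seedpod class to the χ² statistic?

0.017

Under the 15:1 hypothesis (Σ ratio = 16, N = 226):
  triangular-seedpod: 226 × 15/16 = 211.875
  ovoid-seedpod: 226 × 1/16 = 14.125
Contribution of triangular-seedpod: (210 − 211.875)² / 211.875 = 0.0166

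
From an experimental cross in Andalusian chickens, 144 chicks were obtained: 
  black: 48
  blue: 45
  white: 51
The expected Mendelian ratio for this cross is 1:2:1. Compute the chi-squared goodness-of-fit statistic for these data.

Under the 1:2:1 hypothesis (Σ ratio = 4, N = 144):
  black: 144 × 1/4 = 36
  blue: 144 × 2/4 = 72
  white: 144 × 1/4 = 36
χ² = Σ (O − E)² / E
  black: (48 − 36)² / 36 = 4.0000
  blue: (45 − 72)² / 72 = 10.1250
  white: (51 − 36)² / 36 = 6.2500
χ² = 4.0000 + 10.1250 + 6.2500 = 20.375

20.375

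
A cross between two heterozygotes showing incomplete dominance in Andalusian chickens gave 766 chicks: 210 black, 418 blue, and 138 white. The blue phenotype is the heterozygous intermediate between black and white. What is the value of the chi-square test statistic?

19.932

With incomplete dominance, a heterozygote × heterozygote cross gives a 1:2:1 phenotypic ratio.
Total ratio parts = 4. Expected numbers out of 766:
  black: 766 × 1/4 = 191.5
  blue: 766 × 2/4 = 383
  white: 766 × 1/4 = 191.5
χ² = Σ (O − E)² / E
  black: (210 − 191.5)² / 191.5 = 1.7872
  blue: (418 − 383)² / 383 = 3.1984
  white: (138 − 191.5)² / 191.5 = 14.9465
χ² = 1.7872 + 3.1984 + 14.9465 = 19.9321 ≈ 19.932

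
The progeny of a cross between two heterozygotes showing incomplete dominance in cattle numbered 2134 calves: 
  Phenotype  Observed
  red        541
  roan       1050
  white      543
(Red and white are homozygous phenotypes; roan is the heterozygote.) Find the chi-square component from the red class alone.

0.105

With incomplete dominance, a heterozygote × heterozygote cross gives a 1:2:1 phenotypic ratio.
Expected counts for N = 2134 under a 1:2:1 ratio (total parts = 4):
  red: 2134 × 1/4 = 533.5
  roan: 2134 × 2/4 = 1067
  white: 2134 × 1/4 = 533.5
Contribution of red: (541 − 533.5)² / 533.5 = 0.1054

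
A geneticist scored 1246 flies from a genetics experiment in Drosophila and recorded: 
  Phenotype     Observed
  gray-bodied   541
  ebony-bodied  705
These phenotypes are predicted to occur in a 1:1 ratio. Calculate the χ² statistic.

21.586

Total ratio parts = 2. Expected numbers out of 1246:
  gray-bodied: 1246 × 1/2 = 623
  ebony-bodied: 1246 × 1/2 = 623
χ² = Σ (O − E)² / E
  gray-bodied: (541 − 623)² / 623 = 10.7929
  ebony-bodied: (705 − 623)² / 623 = 10.7929
χ² = 10.7929 + 10.7929 = 21.5858 ≈ 21.586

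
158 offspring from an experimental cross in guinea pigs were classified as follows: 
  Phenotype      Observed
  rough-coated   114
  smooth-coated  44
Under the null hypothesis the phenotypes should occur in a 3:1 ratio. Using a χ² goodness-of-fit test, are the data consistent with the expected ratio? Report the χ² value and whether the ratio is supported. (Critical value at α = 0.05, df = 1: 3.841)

Expected counts for N = 158 under a 3:1 ratio (total parts = 4):
  rough-coated: 158 × 3/4 = 118.5
  smooth-coated: 158 × 1/4 = 39.5
χ² = Σ (O − E)² / E
  rough-coated: (114 − 118.5)² / 118.5 = 0.1709
  smooth-coated: (44 − 39.5)² / 39.5 = 0.5127
χ² = 0.1709 + 0.5127 = 0.6836 ≈ 0.684
Degrees of freedom = 2 − 1 = 1; critical value at α = 0.05 is 3.841.
Since 0.684 < 3.841, we fail to reject the null hypothesis — the data are consistent with the 3:1 ratio.

0.684; consistent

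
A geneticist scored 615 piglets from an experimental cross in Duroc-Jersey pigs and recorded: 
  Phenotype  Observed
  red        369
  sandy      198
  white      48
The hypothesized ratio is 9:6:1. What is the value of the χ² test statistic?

8.532

Total ratio parts = 16. Expected numbers out of 615:
  red: 615 × 9/16 = 345.9375
  sandy: 615 × 6/16 = 230.625
  white: 615 × 1/16 = 38.4375
χ² = Σ (O − E)² / E
  red: (369 − 345.9375)² / 345.9375 = 1.5375
  sandy: (198 − 230.625)² / 230.625 = 4.6152
  white: (48 − 38.4375)² / 38.4375 = 2.3790
χ² = 1.5375 + 4.6152 + 2.3790 = 8.5317 ≈ 8.532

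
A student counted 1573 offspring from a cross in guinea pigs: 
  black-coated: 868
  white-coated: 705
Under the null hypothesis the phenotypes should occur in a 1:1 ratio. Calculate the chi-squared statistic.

Total ratio parts = 2. Expected numbers out of 1573:
  black-coated: 1573 × 1/2 = 786.5
  white-coated: 1573 × 1/2 = 786.5
χ² = Σ (O − E)² / E
  black-coated: (868 − 786.5)² / 786.5 = 8.4453
  white-coated: (705 − 786.5)² / 786.5 = 8.4453
χ² = 8.4453 + 8.4453 = 16.8906 ≈ 16.891

16.891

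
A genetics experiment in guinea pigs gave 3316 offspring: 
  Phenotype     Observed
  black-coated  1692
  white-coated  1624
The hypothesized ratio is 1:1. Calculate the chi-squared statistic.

Expected counts for N = 3316 under a 1:1 ratio (total parts = 2):
  black-coated: 3316 × 1/2 = 1658
  white-coated: 3316 × 1/2 = 1658
χ² = Σ (O − E)² / E
  black-coated: (1692 − 1658)² / 1658 = 0.6972
  white-coated: (1624 − 1658)² / 1658 = 0.6972
χ² = 0.6972 + 0.6972 = 1.3944 ≈ 1.394

1.394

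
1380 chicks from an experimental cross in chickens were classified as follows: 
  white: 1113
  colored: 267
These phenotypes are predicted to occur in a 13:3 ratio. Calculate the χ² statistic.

0.324

The 13:3 ratio has 16 parts, so with N = 1380 the expected counts are:
  white: 1380 × 13/16 = 1121.25
  colored: 1380 × 3/16 = 258.75
χ² = Σ (O − E)² / E
  white: (1113 − 1121.25)² / 1121.25 = 0.0607
  colored: (267 − 258.75)² / 258.75 = 0.2630
χ² = 0.0607 + 0.2630 = 0.3237 ≈ 0.324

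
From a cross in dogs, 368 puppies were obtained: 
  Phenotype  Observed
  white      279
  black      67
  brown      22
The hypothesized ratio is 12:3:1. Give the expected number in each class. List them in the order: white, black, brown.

276, 69, 23

Under the 12:3:1 hypothesis (Σ ratio = 16, N = 368):
  white: 368 × 12/16 = 276
  black: 368 × 3/16 = 69
  brown: 368 × 1/16 = 23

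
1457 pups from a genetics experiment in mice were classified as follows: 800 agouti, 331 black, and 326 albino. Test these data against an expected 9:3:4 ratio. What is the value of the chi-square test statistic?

16.718

Total ratio parts = 16. Expected numbers out of 1457:
  agouti: 1457 × 9/16 = 819.5625
  black: 1457 × 3/16 = 273.1875
  albino: 1457 × 4/16 = 364.25
χ² = Σ (O − E)² / E
  agouti: (800 − 819.5625)² / 819.5625 = 0.4669
  black: (331 − 273.1875)² / 273.1875 = 12.2344
  albino: (326 − 364.25)² / 364.25 = 4.0166
χ² = 0.4669 + 12.2344 + 4.0166 = 16.7179 ≈ 16.718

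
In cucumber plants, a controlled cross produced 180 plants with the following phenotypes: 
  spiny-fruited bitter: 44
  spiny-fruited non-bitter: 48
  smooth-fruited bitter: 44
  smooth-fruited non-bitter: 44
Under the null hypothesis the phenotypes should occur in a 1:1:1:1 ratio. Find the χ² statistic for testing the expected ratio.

The 1:1:1:1 ratio has 4 parts, so with N = 180 the expected counts are:
  spiny-fruited bitter: 180 × 1/4 = 45
  spiny-fruited non-bitter: 180 × 1/4 = 45
  smooth-fruited bitter: 180 × 1/4 = 45
  smooth-fruited non-bitter: 180 × 1/4 = 45
χ² = Σ (O − E)² / E
  spiny-fruited bitter: (44 − 45)² / 45 = 0.0222
  spiny-fruited non-bitter: (48 − 45)² / 45 = 0.2000
  smooth-fruited bitter: (44 − 45)² / 45 = 0.0222
  smooth-fruited non-bitter: (44 − 45)² / 45 = 0.0222
χ² = 0.0222 + 0.2000 + 0.0222 + 0.0222 = 0.2666 ≈ 0.267

0.267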